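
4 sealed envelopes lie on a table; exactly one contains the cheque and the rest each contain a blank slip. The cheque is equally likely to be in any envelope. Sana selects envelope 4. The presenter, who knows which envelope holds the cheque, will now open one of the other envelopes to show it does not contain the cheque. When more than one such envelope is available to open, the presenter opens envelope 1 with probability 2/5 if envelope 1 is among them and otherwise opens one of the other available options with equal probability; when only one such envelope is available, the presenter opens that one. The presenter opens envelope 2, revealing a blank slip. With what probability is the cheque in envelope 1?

Consider each possible location of the cheque in turn.
If it is in envelope 1 (prior 1/4): envelope 1 holds the prize so is unavailable; the presenter chooses uniformly among the 2 others, probability 1/2; weight (1/4)·(1/2) = 1/8.
If it is in envelope 2 (prior 1/4): the presenter opened envelope 2, so this case is ruled out; weight (1/4)·0 = 0.
If it is in envelope 3 (prior 1/4): envelope 1 is available but not opened, probability 3/5; weight (1/4)·(3/5) = 3/20.
If it is in envelope 4 (prior 1/4): envelope 1 is available but not opened; envelope 2 gets probability (1 − 2/5)/2 = 3/10; weight (1/4)·(3/10) = 3/40.
The weights sum to 7/20.
So P(the cheque in envelope 1 | the presenter opened envelope 2) = (1/8) / (7/20) = 5/14.

5/14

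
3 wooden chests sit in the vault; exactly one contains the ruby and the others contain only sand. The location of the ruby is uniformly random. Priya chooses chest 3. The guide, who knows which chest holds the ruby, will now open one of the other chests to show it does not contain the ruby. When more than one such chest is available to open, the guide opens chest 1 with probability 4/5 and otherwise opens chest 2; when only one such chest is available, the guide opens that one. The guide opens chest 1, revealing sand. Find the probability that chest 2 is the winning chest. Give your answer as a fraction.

5/9

Consider each possible location of the ruby in turn.
If it is in chest 1 (prior 1/3): the guide opened chest 1, so this case is ruled out; weight (1/3)·0 = 0.
If it is in chest 2 (prior 1/3): only chest 1 is available, probability 1; weight (1/3)·1 = 1/3.
If it is in chest 3 (prior 1/3): chest 1 is available, opened with probability 4/5; weight (1/3)·(4/5) = 4/15.
The weights sum to 3/5.
So P(the ruby in chest 2 | the guide opened chest 1) = (1/3) / (3/5) = 5/9.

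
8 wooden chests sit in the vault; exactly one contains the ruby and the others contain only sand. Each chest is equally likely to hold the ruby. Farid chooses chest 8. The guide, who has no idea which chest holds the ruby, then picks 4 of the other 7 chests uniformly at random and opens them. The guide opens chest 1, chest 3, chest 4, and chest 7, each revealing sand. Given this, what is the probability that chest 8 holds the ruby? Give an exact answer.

Apply Bayes' rule, conditioning on where the ruby actually is.
If it is in any of chests 1, 3, 4, and 7 (prior 1/8 each): that chest was opened and seen not to hold the prize — ruled out; weight (1/8)·0 = 0 each.
If it is in any of chests 2, 5, 6, and 8 (prior 1/8 each): the guide picks exactly this set with probability 1/35 regardless, and none is the prize; weight (1/8)·(1/35) = 1/280 each.
The weights sum to 1/70.
So P(the ruby in chest 8 | the guide opened chest 1, chest 3, chest 4, and chest 7) = (1/280) / (1/70) = 1/4.

1/4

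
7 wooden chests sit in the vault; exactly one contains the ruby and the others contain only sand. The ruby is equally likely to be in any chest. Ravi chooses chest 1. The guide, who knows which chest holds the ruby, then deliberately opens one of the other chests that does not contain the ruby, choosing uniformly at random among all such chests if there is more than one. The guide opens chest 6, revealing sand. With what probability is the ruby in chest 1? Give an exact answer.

Apply Bayes' rule, conditioning on where the ruby actually is.
If it is in chest 1 (prior 1/7): the guide has 6 equally likely choices, so probability 1/6; weight (1/7)·(1/6) = 1/42.
If it is in any of chests 2, 3, 4, 5, and 7 (prior 1/7 each): the guide has 5 equally likely choices, so probability 1/5; weight (1/7)·(1/5) = 1/35 each.
If it is in chest 6 (prior 1/7): the guide opened chest 6, so this case is ruled out; weight (1/7)·0 = 0.
The weights sum to 1/6.
So P(the ruby in chest 1 | the guide opened chest 6) = (1/42) / (1/6) = 1/7.

1/7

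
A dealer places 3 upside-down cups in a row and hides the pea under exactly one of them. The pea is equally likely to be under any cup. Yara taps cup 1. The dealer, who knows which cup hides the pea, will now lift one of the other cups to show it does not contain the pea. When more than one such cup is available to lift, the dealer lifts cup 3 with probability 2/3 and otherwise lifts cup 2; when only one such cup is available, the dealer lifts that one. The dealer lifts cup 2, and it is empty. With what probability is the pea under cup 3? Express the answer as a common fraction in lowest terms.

3/4

Apply Bayes' rule, conditioning on where the pea actually is.
If it is under cup 1 (prior 1/3): cup 3 is available but not opened, probability 1/3; weight (1/3)·(1/3) = 1/9.
If it is under cup 2 (prior 1/3): the dealer opened cup 2, so this case is ruled out; weight (1/3)·0 = 0.
If it is under cup 3 (prior 1/3): only cup 2 is available, probability 1; weight (1/3)·1 = 1/3.
The weights sum to 4/9.
So P(the pea under cup 3 | the dealer opened cup 2) = (1/3) / (4/9) = 3/4.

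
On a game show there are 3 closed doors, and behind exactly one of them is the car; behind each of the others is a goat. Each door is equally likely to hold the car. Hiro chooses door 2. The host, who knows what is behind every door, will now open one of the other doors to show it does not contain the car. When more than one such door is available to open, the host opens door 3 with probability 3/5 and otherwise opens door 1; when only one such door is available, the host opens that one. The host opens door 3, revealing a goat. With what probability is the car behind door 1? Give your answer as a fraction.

Apply Bayes' rule, conditioning on where the car actually is.
If it is behind door 1 (prior 1/3): only door 3 is available, probability 1; weight (1/3)·1 = 1/3.
If it is behind door 2 (prior 1/3): door 3 is available, opened with probability 3/5; weight (1/3)·(3/5) = 1/5.
If it is behind door 3 (prior 1/3): the host opened door 3, so this case is ruled out; weight (1/3)·0 = 0.
The weights sum to 8/15.
So P(the car behind door 1 | the host opened door 3) = (1/3) / (8/15) = 5/8.

5/8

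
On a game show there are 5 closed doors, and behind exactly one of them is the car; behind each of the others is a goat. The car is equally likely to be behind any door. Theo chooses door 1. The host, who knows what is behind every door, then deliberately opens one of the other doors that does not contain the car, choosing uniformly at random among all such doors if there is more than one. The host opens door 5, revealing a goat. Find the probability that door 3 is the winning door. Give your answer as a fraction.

4/15

Consider each possible location of the car in turn.
If it is behind door 1 (prior 1/5): the host has 4 equally likely choices, so probability 1/4; weight (1/5)·(1/4) = 1/20.
If it is behind any of doors 2, 3, and 4 (prior 1/5 each): the host has 3 equally likely choices, so probability 1/3; weight (1/5)·(1/3) = 1/15 each.
If it is behind door 5 (prior 1/5): the host opened door 5, so this case is ruled out; weight (1/5)·0 = 0.
The weights sum to 1/4.
So P(the car behind door 3 | the host opened door 5) = (1/15) / (1/4) = 4/15.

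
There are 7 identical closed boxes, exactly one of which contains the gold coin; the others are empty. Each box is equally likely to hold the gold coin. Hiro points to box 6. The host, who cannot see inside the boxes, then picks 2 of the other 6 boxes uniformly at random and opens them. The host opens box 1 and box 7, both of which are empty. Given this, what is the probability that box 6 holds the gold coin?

1/5

Apply Bayes' rule, conditioning on where the gold coin actually is.
If it is in either of boxes 1 and 7 (prior 1/7 each): that box was opened and seen not to hold the prize — ruled out; weight (1/7)·0 = 0 each.
If it is in any of boxes 2, 3, 4, 5, and 6 (prior 1/7 each): the host picks exactly this set with probability 1/15 regardless, and none is the prize; weight (1/7)·(1/15) = 1/105 each.
The weights sum to 1/21.
So P(the gold coin in box 6 | the host opened box 1 and box 7) = (1/105) / (1/21) = 1/5.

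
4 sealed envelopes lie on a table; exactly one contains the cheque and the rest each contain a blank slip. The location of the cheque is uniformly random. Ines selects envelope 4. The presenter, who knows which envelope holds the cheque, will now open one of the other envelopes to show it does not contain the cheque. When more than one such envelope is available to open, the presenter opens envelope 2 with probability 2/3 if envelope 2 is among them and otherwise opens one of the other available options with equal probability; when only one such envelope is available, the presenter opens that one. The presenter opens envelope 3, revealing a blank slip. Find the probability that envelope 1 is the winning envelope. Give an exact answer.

Consider each possible location of the cheque in turn.
If it is in envelope 1 (prior 1/4): envelope 2 is available but not opened, probability 1/3; weight (1/4)·(1/3) = 1/12.
If it is in envelope 2 (prior 1/4): envelope 2 holds the prize so is unavailable; the presenter chooses uniformly among the 2 others, probability 1/2; weight (1/4)·(1/2) = 1/8.
If it is in envelope 3 (prior 1/4): the presenter opened envelope 3, so this case is ruled out; weight (1/4)·0 = 0.
If it is in envelope 4 (prior 1/4): envelope 2 is available but not opened; envelope 3 gets probability (1 − 2/3)/2 = 1/6; weight (1/4)·(1/6) = 1/24.
The weights sum to 1/4.
So P(the cheque in envelope 1 | the presenter opened envelope 3) = (1/12) / (1/4) = 1/3.

1/3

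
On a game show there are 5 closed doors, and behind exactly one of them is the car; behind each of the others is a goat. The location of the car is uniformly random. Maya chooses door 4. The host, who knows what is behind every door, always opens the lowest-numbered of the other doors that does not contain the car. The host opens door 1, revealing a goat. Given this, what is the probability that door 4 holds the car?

Consider each possible location of the car in turn.
If it is behind door 1 (prior 1/5): the host opened door 1, so this case is ruled out; weight (1/5)·0 = 0.
If it is behind any of doors 2, 3, 4, and 5 (prior 1/5 each): door 1 is the lowest-numbered option available, probability 1; weight (1/5)·1 = 1/5 each.
The weights sum to 4/5.
So P(the car behind door 4 | the host opened door 1) = (1/5) / (4/5) = 1/4.

1/4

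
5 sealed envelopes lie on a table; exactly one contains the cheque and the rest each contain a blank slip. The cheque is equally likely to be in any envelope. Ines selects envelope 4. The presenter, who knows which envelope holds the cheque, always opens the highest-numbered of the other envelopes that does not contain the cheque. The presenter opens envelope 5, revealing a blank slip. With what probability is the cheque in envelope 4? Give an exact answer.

Apply Bayes' rule, conditioning on where the cheque actually is.
If it is in any of envelopes 1, 2, 3, and 4 (prior 1/5 each): envelope 5 is the highest-numbered option available, probability 1; weight (1/5)·1 = 1/5 each.
If it is in envelope 5 (prior 1/5): the presenter opened envelope 5, so this case is ruled out; weight (1/5)·0 = 0.
The weights sum to 4/5.
So P(the cheque in envelope 4 | the presenter opened envelope 5) = (1/5) / (4/5) = 1/4.

1/4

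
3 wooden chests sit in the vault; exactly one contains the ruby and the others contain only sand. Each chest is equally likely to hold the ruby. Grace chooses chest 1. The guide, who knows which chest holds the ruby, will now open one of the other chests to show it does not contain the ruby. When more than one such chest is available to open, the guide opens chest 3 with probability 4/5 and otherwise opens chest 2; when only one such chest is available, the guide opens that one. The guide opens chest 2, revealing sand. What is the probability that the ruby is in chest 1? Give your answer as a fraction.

Consider each possible location of the ruby in turn.
If it is in chest 1 (prior 1/3): chest 3 is available but not opened, probability 1/5; weight (1/3)·(1/5) = 1/15.
If it is in chest 2 (prior 1/3): the guide opened chest 2, so this case is ruled out; weight (1/3)·0 = 0.
If it is in chest 3 (prior 1/3): only chest 2 is available, probability 1; weight (1/3)·1 = 1/3.
The weights sum to 2/5.
So P(the ruby in chest 1 | the guide opened chest 2) = (1/15) / (2/5) = 1/6.

1/6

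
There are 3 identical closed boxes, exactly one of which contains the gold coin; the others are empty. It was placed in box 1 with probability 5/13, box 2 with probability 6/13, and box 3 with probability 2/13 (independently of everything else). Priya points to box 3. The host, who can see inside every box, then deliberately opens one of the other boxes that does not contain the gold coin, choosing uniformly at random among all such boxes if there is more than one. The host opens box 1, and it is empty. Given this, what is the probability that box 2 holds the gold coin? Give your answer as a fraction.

6/7

Condition on the true location of the gold coin.
If it is in box 1 (prior 5/13): the host opened box 1, so this case is ruled out; weight (5/13)·0 = 0.
If it is in box 2 (prior 6/13): the host has no choice, probability 1; weight (6/13)·1 = 6/13.
If it is in box 3 (prior 2/13): the host has 2 equally likely choices, so probability 1/2; weight (2/13)·(1/2) = 1/13.
The weights sum to 7/13.
So P(the gold coin in box 2 | the host opened box 1) = (6/13) / (7/13) = 6/7.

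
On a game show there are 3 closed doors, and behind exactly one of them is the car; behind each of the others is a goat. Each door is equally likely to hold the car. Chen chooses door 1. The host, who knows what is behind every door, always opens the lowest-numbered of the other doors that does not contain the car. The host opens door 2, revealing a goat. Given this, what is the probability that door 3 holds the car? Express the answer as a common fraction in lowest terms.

Apply Bayes' rule, conditioning on where the car actually is.
If it is behind either of doors 1 and 3 (prior 1/3 each): door 2 is the lowest-numbered option available, probability 1; weight (1/3)·1 = 1/3 each.
If it is behind door 2 (prior 1/3): the host opened door 2, so this case is ruled out; weight (1/3)·0 = 0.
The weights sum to 2/3.
So P(the car behind door 3 | the host opened door 2) = (1/3) / (2/3) = 1/2.

1/2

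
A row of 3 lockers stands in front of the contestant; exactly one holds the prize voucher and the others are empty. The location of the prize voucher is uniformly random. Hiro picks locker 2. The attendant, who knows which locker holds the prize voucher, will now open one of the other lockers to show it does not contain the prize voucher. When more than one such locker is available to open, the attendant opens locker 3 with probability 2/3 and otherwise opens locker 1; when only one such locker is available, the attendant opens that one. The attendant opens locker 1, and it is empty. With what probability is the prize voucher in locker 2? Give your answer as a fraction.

Condition on the true location of the prize voucher.
If it is in locker 1 (prior 1/3): the attendant opened locker 1, so this case is ruled out; weight (1/3)·0 = 0.
If it is in locker 2 (prior 1/3): locker 3 is available but not opened, probability 1/3; weight (1/3)·(1/3) = 1/9.
If it is in locker 3 (prior 1/3): only locker 1 is available, probability 1; weight (1/3)·1 = 1/3.
The weights sum to 4/9.
So P(the prize voucher in locker 2 | the attendant opened locker 1) = (1/9) / (4/9) = 1/4.

1/4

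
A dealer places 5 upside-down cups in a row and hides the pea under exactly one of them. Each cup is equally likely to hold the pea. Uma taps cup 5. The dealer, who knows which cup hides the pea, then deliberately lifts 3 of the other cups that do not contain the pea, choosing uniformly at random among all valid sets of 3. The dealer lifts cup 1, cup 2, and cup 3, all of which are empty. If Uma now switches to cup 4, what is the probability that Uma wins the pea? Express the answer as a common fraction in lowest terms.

4/5

Apply Bayes' rule, conditioning on where the pea actually is.
If it is under any of cups 1, 2, and 3 (prior 1/5 each): that cup was opened and seen not to hold the prize — ruled out; weight (1/5)·0 = 0 each.
If it is under cup 4 (prior 1/5): the dealer has no choice, probability 1; weight (1/5)·1 = 1/5.
If it is under cup 5 (prior 1/5): the dealer has 4 equally likely choices, so probability 1/4; weight (1/5)·(1/4) = 1/20.
The weights sum to 1/4.
So P(the pea under cup 4 | the dealer opened cup 1, cup 2, and cup 3) = (1/5) / (1/4) = 4/5.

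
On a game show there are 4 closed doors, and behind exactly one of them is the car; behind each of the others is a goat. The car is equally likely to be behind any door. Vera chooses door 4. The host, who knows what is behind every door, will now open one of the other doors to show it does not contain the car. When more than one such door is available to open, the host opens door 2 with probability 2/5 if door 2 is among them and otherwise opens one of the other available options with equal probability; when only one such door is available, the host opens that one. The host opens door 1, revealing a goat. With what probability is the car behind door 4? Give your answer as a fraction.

3/14

Condition on the true location of the car.
If it is behind door 1 (prior 1/4): the host opened door 1, so this case is ruled out; weight (1/4)·0 = 0.
If it is behind door 2 (prior 1/4): door 2 holds the prize so is unavailable; the host chooses uniformly among the 2 others, probability 1/2; weight (1/4)·(1/2) = 1/8.
If it is behind door 3 (prior 1/4): door 2 is available but not opened, probability 3/5; weight (1/4)·(3/5) = 3/20.
If it is behind door 4 (prior 1/4): door 2 is available but not opened; door 1 gets probability (1 − 2/5)/2 = 3/10; weight (1/4)·(3/10) = 3/40.
The weights sum to 7/20.
So P(the car behind door 4 | the host opened door 1) = (3/40) / (7/20) = 3/14.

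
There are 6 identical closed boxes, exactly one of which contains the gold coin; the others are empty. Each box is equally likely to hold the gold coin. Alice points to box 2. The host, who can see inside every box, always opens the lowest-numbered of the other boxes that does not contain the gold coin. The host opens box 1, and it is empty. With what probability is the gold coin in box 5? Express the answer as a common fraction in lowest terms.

1/5

Consider each possible location of the gold coin in turn.
If it is in box 1 (prior 1/6): the host opened box 1, so this case is ruled out; weight (1/6)·0 = 0.
If it is in any of boxes 2, 3, 4, 5, and 6 (prior 1/6 each): box 1 is the lowest-numbered option available, probability 1; weight (1/6)·1 = 1/6 each.
The weights sum to 5/6.
So P(the gold coin in box 5 | the host opened box 1) = (1/6) / (5/6) = 1/5.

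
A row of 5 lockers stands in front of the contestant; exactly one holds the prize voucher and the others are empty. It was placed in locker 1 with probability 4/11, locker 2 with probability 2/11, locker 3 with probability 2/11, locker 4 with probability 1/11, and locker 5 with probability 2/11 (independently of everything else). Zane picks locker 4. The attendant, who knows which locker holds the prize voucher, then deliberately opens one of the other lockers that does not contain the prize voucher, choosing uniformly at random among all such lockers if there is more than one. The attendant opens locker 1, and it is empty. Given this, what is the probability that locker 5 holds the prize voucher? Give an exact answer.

8/27

Condition on the true location of the prize voucher.
If it is in locker 1 (prior 4/11): the attendant opened locker 1, so this case is ruled out; weight (4/11)·0 = 0.
If it is in any of lockers 2, 3, and 5 (prior 2/11 each): the attendant has 3 equally likely choices, so probability 1/3; weight (2/11)·(1/3) = 2/33 each.
If it is in locker 4 (prior 1/11): the attendant has 4 equally likely choices, so probability 1/4; weight (1/11)·(1/4) = 1/44.
The weights sum to 9/44.
So P(the prize voucher in locker 5 | the attendant opened locker 1) = (2/33) / (9/44) = 8/27.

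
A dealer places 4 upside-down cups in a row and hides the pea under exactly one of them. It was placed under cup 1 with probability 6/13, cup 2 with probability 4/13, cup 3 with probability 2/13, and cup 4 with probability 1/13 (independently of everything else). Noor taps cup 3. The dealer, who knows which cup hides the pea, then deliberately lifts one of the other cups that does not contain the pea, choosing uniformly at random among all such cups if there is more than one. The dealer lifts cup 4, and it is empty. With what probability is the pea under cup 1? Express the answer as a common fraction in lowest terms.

Consider each possible location of the pea in turn.
If it is under cup 1 (prior 6/13): the dealer has 2 equally likely choices, so probability 1/2; weight (6/13)·(1/2) = 3/13.
If it is under cup 2 (prior 4/13): the dealer has 2 equally likely choices, so probability 1/2; weight (4/13)·(1/2) = 2/13.
If it is under cup 3 (prior 2/13): the dealer has 3 equally likely choices, so probability 1/3; weight (2/13)·(1/3) = 2/39.
If it is under cup 4 (prior 1/13): the dealer opened cup 4, so this case is ruled out; weight (1/13)·0 = 0.
The weights sum to 17/39.
So P(the pea under cup 1 | the dealer opened cup 4) = (3/13) / (17/39) = 9/17.

9/17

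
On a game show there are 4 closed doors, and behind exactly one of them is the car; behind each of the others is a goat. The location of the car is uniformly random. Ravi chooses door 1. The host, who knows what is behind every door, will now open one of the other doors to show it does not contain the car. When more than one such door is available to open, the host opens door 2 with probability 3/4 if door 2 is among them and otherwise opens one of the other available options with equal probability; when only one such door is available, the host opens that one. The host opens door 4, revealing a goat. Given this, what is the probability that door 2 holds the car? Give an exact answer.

Consider each possible location of the car in turn.
If it is behind door 1 (prior 1/4): door 2 is available but not opened; door 4 gets probability (1 − 3/4)/2 = 1/8; weight (1/4)·(1/8) = 1/32.
If it is behind door 2 (prior 1/4): door 2 holds the prize so is unavailable; the host chooses uniformly among the 2 others, probability 1/2; weight (1/4)·(1/2) = 1/8.
If it is behind door 3 (prior 1/4): door 2 is available but not opened, probability 1/4; weight (1/4)·(1/4) = 1/16.
If it is behind door 4 (prior 1/4): the host opened door 4, so this case is ruled out; weight (1/4)·0 = 0.
The weights sum to 7/32.
So P(the car behind door 2 | the host opened door 4) = (1/8) / (7/32) = 4/7.

4/7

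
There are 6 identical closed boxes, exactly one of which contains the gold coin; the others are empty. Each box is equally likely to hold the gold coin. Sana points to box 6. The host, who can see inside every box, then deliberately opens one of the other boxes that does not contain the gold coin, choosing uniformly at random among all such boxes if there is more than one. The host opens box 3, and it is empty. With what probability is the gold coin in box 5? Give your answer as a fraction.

5/24

Consider each possible location of the gold coin in turn.
If it is in any of boxes 1, 2, 4, and 5 (prior 1/6 each): the host has 4 equally likely choices, so probability 1/4; weight (1/6)·(1/4) = 1/24 each.
If it is in box 3 (prior 1/6): the host opened box 3, so this case is ruled out; weight (1/6)·0 = 0.
If it is in box 6 (prior 1/6): the host has 5 equally likely choices, so probability 1/5; weight (1/6)·(1/5) = 1/30.
The weights sum to 1/5.
So P(the gold coin in box 5 | the host opened box 3) = (1/24) / (1/5) = 5/24.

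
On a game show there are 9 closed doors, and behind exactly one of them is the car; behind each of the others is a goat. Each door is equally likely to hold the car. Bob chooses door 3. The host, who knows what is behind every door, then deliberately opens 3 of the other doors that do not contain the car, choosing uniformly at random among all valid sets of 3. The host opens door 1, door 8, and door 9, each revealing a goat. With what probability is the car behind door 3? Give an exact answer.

Apply Bayes' rule, conditioning on where the car actually is.
If it is behind any of doors 1, 8, and 9 (prior 1/9 each): that door was opened and seen not to hold the prize — ruled out; weight (1/9)·0 = 0 each.
If it is behind any of doors 2, 4, 5, 6, and 7 (prior 1/9 each): the host has 35 equally likely choices, so probability 1/35; weight (1/9)·(1/35) = 1/315 each.
If it is behind door 3 (prior 1/9): the host has 56 equally likely choices, so probability 1/56; weight (1/9)·(1/56) = 1/504.
The weights sum to 1/56.
So P(the car behind door 3 | the host opened door 1, door 8, and door 9) = (1/504) / (1/56) = 1/9.

1/9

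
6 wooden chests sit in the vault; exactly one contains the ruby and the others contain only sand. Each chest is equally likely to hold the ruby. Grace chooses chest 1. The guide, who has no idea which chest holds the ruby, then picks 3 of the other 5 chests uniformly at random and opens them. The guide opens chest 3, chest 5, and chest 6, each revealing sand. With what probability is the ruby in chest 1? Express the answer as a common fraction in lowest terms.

1/3

Consider each possible location of the ruby in turn.
If it is in any of chests 1, 2, and 4 (prior 1/6 each): the guide picks exactly this set with probability 1/10 regardless, and none is the prize; weight (1/6)·(1/10) = 1/60 each.
If it is in any of chests 3, 5, and 6 (prior 1/6 each): that chest was opened and seen not to hold the prize — ruled out; weight (1/6)·0 = 0 each.
The weights sum to 1/20.
So P(the ruby in chest 1 | the guide opened chest 3, chest 5, and chest 6) = (1/60) / (1/20) = 1/3.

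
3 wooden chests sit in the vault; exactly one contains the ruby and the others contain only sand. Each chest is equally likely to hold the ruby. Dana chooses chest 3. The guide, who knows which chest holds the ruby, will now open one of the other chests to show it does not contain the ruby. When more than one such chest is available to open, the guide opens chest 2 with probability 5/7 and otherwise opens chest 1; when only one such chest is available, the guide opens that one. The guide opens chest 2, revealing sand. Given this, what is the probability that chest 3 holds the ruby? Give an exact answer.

5/12

Consider each possible location of the ruby in turn.
If it is in chest 1 (prior 1/3): only chest 2 is available, probability 1; weight (1/3)·1 = 1/3.
If it is in chest 2 (prior 1/3): the guide opened chest 2, so this case is ruled out; weight (1/3)·0 = 0.
If it is in chest 3 (prior 1/3): chest 2 is available, opened with probability 5/7; weight (1/3)·(5/7) = 5/21.
The weights sum to 4/7.
So P(the ruby in chest 3 | the guide opened chest 2) = (5/21) / (4/7) = 5/12.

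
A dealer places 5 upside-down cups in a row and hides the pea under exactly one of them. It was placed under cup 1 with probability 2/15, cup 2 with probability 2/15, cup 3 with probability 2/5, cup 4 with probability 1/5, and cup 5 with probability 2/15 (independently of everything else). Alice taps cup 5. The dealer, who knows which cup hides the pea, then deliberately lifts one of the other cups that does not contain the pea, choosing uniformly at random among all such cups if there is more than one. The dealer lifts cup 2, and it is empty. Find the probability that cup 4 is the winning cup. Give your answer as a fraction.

Apply Bayes' rule, conditioning on where the pea actually is.
If it is under cup 1 (prior 2/15): the dealer has 3 equally likely choices, so probability 1/3; weight (2/15)·(1/3) = 2/45.
If it is under cup 2 (prior 2/15): the dealer opened cup 2, so this case is ruled out; weight (2/15)·0 = 0.
If it is under cup 3 (prior 2/5): the dealer has 3 equally likely choices, so probability 1/3; weight (2/5)·(1/3) = 2/15.
If it is under cup 4 (prior 1/5): the dealer has 3 equally likely choices, so probability 1/3; weight (1/5)·(1/3) = 1/15.
If it is under cup 5 (prior 2/15): the dealer has 4 equally likely choices, so probability 1/4; weight (2/15)·(1/4) = 1/30.
The weights sum to 5/18.
So P(the pea under cup 4 | the dealer opened cup 2) = (1/15) / (5/18) = 6/25.

6/25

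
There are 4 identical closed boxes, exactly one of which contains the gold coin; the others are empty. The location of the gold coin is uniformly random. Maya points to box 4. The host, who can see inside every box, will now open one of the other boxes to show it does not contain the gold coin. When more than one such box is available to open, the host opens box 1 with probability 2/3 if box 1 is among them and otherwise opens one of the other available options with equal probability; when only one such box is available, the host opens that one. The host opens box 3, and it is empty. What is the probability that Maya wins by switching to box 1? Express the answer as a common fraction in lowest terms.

Consider each possible location of the gold coin in turn.
If it is in box 1 (prior 1/4): box 1 holds the prize so is unavailable; the host chooses uniformly among the 2 others, probability 1/2; weight (1/4)·(1/2) = 1/8.
If it is in box 2 (prior 1/4): box 1 is available but not opened, probability 1/3; weight (1/4)·(1/3) = 1/12.
If it is in box 3 (prior 1/4): the host opened box 3, so this case is ruled out; weight (1/4)·0 = 0.
If it is in box 4 (prior 1/4): box 1 is available but not opened; box 3 gets probability (1 − 2/3)/2 = 1/6; weight (1/4)·(1/6) = 1/24.
The weights sum to 1/4.
So P(the gold coin in box 1 | the host opened box 3) = (1/8) / (1/4) = 1/2.

1/2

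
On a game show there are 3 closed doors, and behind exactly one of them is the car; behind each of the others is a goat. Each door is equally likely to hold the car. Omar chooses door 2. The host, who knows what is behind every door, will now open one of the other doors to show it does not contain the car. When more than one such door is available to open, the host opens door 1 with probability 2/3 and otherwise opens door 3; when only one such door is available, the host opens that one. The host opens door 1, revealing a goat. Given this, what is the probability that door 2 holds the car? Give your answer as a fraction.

2/5

Apply Bayes' rule, conditioning on where the car actually is.
If it is behind door 1 (prior 1/3): the host opened door 1, so this case is ruled out; weight (1/3)·0 = 0.
If it is behind door 2 (prior 1/3): door 1 is available, opened with probability 2/3; weight (1/3)·(2/3) = 2/9.
If it is behind door 3 (prior 1/3): only door 1 is available, probability 1; weight (1/3)·1 = 1/3.
The weights sum to 5/9.
So P(the car behind door 2 | the host opened door 1) = (2/9) / (5/9) = 2/5.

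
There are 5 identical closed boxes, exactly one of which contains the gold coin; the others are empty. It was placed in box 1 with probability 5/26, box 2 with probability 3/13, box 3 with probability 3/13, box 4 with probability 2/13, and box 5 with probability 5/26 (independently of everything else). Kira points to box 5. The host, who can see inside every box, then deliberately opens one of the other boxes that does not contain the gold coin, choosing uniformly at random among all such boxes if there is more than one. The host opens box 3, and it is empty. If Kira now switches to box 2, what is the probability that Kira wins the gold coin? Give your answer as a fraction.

Consider each possible location of the gold coin in turn.
If it is in box 1 (prior 5/26): the host has 3 equally likely choices, so probability 1/3; weight (5/26)·(1/3) = 5/78.
If it is in box 2 (prior 3/13): the host has 3 equally likely choices, so probability 1/3; weight (3/13)·(1/3) = 1/13.
If it is in box 3 (prior 3/13): the host opened box 3, so this case is ruled out; weight (3/13)·0 = 0.
If it is in box 4 (prior 2/13): the host has 3 equally likely choices, so probability 1/3; weight (2/13)·(1/3) = 2/39.
If it is in box 5 (prior 5/26): the host has 4 equally likely choices, so probability 1/4; weight (5/26)·(1/4) = 5/104.
The weights sum to 25/104.
So P(the gold coin in box 2 | the host opened box 3) = (1/13) / (25/104) = 8/25.

8/25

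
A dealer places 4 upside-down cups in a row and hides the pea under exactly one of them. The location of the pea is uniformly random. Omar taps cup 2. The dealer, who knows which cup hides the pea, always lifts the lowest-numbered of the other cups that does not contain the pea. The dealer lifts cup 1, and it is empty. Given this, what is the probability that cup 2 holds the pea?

Consider each possible location of the pea in turn.
If it is under cup 1 (prior 1/4): the dealer opened cup 1, so this case is ruled out; weight (1/4)·0 = 0.
If it is under any of cups 2, 3, and 4 (prior 1/4 each): cup 1 is the lowest-numbered option available, probability 1; weight (1/4)·1 = 1/4 each.
The weights sum to 3/4.
So P(the pea under cup 2 | the dealer opened cup 1) = (1/4) / (3/4) = 1/3.

1/3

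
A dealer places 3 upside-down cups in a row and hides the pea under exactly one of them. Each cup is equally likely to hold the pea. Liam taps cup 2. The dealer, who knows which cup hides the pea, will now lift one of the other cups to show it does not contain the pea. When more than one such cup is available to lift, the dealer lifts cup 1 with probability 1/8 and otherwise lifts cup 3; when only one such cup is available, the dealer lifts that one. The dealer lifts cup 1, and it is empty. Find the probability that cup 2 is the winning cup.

1/9

Condition on the true location of the pea.
If it is under cup 1 (prior 1/3): the dealer opened cup 1, so this case is ruled out; weight (1/3)·0 = 0.
If it is under cup 2 (prior 1/3): cup 1 is available, opened with probability 1/8; weight (1/3)·(1/8) = 1/24.
If it is under cup 3 (prior 1/3): only cup 1 is available, probability 1; weight (1/3)·1 = 1/3.
The weights sum to 3/8.
So P(the pea under cup 2 | the dealer opened cup 1) = (1/24) / (3/8) = 1/9.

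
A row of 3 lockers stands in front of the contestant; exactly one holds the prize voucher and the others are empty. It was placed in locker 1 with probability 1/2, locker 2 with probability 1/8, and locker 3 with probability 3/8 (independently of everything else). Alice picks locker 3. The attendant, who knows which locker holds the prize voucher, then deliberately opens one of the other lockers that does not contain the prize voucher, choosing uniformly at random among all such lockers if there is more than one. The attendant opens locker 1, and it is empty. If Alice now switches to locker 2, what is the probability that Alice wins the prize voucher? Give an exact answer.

Consider each possible location of the prize voucher in turn.
If it is in locker 1 (prior 1/2): the attendant opened locker 1, so this case is ruled out; weight (1/2)·0 = 0.
If it is in locker 2 (prior 1/8): the attendant has no choice, probability 1; weight (1/8)·1 = 1/8.
If it is in locker 3 (prior 3/8): the attendant has 2 equally likely choices, so probability 1/2; weight (3/8)·(1/2) = 3/16.
The weights sum to 5/16.
So P(the prize voucher in locker 2 | the attendant opened locker 1) = (1/8) / (5/16) = 2/5.

2/5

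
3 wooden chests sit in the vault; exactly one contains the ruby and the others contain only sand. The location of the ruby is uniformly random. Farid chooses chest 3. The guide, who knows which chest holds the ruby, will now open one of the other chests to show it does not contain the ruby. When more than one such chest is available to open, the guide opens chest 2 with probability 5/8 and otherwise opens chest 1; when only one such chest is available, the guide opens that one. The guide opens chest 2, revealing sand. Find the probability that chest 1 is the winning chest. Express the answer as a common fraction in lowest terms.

Consider each possible location of the ruby in turn.
If it is in chest 1 (prior 1/3): only chest 2 is available, probability 1; weight (1/3)·1 = 1/3.
If it is in chest 2 (prior 1/3): the guide opened chest 2, so this case is ruled out; weight (1/3)·0 = 0.
If it is in chest 3 (prior 1/3): chest 2 is available, opened with probability 5/8; weight (1/3)·(5/8) = 5/24.
The weights sum to 13/24.
So P(the ruby in chest 1 | the guide opened chest 2) = (1/3) / (13/24) = 8/13.

8/13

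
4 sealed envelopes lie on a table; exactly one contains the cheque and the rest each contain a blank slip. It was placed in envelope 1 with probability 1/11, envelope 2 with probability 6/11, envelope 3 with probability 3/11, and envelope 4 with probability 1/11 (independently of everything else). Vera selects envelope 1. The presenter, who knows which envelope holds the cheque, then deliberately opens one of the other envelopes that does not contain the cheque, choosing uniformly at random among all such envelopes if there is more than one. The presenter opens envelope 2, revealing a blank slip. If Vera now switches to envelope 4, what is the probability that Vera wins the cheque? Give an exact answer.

3/14

Apply Bayes' rule, conditioning on where the cheque actually is.
If it is in envelope 1 (prior 1/11): the presenter has 3 equally likely choices, so probability 1/3; weight (1/11)·(1/3) = 1/33.
If it is in envelope 2 (prior 6/11): the presenter opened envelope 2, so this case is ruled out; weight (6/11)·0 = 0.
If it is in envelope 3 (prior 3/11): the presenter has 2 equally likely choices, so probability 1/2; weight (3/11)·(1/2) = 3/22.
If it is in envelope 4 (prior 1/11): the presenter has 2 equally likely choices, so probability 1/2; weight (1/11)·(1/2) = 1/22.
The weights sum to 7/33.
So P(the cheque in envelope 4 | the presenter opened envelope 2) = (1/22) / (7/33) = 3/14.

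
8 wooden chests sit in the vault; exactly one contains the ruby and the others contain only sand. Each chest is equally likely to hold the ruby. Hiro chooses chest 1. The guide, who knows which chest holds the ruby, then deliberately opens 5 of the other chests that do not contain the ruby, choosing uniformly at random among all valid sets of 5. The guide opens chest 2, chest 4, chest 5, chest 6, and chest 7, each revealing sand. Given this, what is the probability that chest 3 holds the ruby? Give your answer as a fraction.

7/16

Apply Bayes' rule, conditioning on where the ruby actually is.
If it is in chest 1 (prior 1/8): the guide has 21 equally likely choices, so probability 1/21; weight (1/8)·(1/21) = 1/168.
If it is in any of chests 2, 4, 5, 6, and 7 (prior 1/8 each): that chest was opened and seen not to hold the prize — ruled out; weight (1/8)·0 = 0 each.
If it is in either of chests 3 and 8 (prior 1/8 each): the guide has 6 equally likely choices, so probability 1/6; weight (1/8)·(1/6) = 1/48 each.
The weights sum to 1/21.
So P(the ruby in chest 3 | the guide opened chest 2, chest 4, chest 5, chest 6, and chest 7) = (1/48) / (1/21) = 7/16.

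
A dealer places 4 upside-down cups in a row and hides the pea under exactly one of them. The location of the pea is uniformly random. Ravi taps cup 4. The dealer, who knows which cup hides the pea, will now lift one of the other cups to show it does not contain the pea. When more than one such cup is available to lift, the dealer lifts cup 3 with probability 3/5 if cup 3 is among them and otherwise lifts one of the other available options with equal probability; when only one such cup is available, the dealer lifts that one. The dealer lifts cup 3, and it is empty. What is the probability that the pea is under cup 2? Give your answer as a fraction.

1/3

Apply Bayes' rule, conditioning on where the pea actually is.
If it is under any of cups 1, 2, and 4 (prior 1/4 each): cup 3 is available, opened with probability 3/5; weight (1/4)·(3/5) = 3/20 each.
If it is under cup 3 (prior 1/4): the dealer opened cup 3, so this case is ruled out; weight (1/4)·0 = 0.
The weights sum to 9/20.
So P(the pea under cup 2 | the dealer opened cup 3) = (3/20) / (9/20) = 1/3.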